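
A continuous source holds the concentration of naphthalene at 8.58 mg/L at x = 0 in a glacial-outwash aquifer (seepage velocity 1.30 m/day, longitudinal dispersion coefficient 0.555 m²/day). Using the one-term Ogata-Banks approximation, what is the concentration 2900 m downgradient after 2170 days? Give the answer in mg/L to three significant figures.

For a continuous step input, C/C₀ ≈ ½·erfc((x−vt)/(2√(Dt))).
vt = 1.30 × 2170 = 2821 m and 2√(Dt) = 2√(0.555 × 2170) = 69.41 m.
Argument (x−vt)/(2√(Dt)) = (2900 − 2821)/69.41 = 1.138; ½·erfc(1.138) = 0.05377.
C = 8.58 × 0.05377 = 0.461 mg/L.

0.461 mg/L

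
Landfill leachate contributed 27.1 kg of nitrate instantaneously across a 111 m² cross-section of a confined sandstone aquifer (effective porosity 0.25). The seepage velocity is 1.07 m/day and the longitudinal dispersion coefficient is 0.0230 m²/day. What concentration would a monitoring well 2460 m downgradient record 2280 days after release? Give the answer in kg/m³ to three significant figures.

For an instantaneous plane source, C(x,t) = M/(n_e·A·√(4πDt)) · exp(−(x−vt)²/(4Dt)), with n_e·A the pore (flow) area.
Plume center vt = 1.07 × 2280 = 2439.6 m, so the well at 2460 m is 20.4 m downgradient of the peak.
√(4πDt) = 25.67 m, giving peak height M/(n_e·A·√(4πDt)) = 27.1/(0.25 × 111 × 25.67) = 0.03804 kg/m³.
(x−vt)²/(4Dt) = (20.4)²/(4 × 0.0230 × 2280) = 1.984; exp(−1.984) = 0.1375.
C = 0.03804 × 0.1375 = 0.00523 kg/m³.

0.00523 kg/m³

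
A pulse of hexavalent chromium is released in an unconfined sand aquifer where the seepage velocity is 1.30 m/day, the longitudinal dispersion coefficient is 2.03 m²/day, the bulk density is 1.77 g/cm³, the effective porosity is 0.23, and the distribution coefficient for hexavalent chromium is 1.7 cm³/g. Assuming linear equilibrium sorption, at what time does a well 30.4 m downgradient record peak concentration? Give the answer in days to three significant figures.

313 days

Retardation factor R = 1 + ρ_b·K_d/n = 1 + 1.77 × 1.7/0.23 = 14.08.
Sorption retards both mechanisms: v_R = v/R = 0.09233 m/day, D_R = D/R = 0.1442 m²/day.
Peak time from v_R²t² + 2D_R t − x² = 0: t = (√(D_R² + v_R²x²) − D_R)/v_R².
√(D_R² + v_R²x²) = √(0.1442² + 0.09233² × 30.4²) = 2.811; v_R² = 0.008525.
t = (2.811 − 0.1442)/0.008525 = 313 days.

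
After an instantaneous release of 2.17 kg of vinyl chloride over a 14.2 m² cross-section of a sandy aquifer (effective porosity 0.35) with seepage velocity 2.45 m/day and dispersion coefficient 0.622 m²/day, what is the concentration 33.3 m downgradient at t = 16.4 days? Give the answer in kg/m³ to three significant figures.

0.0121 kg/m³

For an instantaneous plane source, C(x,t) = M/(n_e·A·√(4πDt)) · exp(−(x−vt)²/(4Dt)), with n_e·A the pore (flow) area.
Plume center vt = 2.45 × 16.4 = 40.18 m, so the well at 33.3 m is 6.88 m upgradient of the peak.
√(4πDt) = 11.32 m, giving peak height M/(n_e·A·√(4πDt)) = 2.17/(0.35 × 14.2 × 11.32) = 0.03857 kg/m³.
(x−vt)²/(4Dt) = (-6.88)²/(4 × 0.622 × 16.4) = 1.160; exp(−1.160) = 0.3135.
C = 0.03857 × 0.3135 = 0.0121 kg/m³.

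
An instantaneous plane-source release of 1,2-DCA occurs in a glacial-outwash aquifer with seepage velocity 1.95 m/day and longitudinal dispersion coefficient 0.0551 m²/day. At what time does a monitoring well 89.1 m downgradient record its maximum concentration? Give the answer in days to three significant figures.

For the 1D instantaneous-source solution, setting ∂C/∂t = 0 at fixed x gives v²t² + 2Dt − x² = 0, so t = (√(D² + v²x²) − D)/v².
√(D² + v²x²) = √(0.0551² + 1.95² × 89.1²) = 173.7; v² = 3.8025.
t = (173.7 − 0.0551)/3.8025 = 45.7 days (vs. the pure-advection estimate x/v = 45.7 d).

45.7 days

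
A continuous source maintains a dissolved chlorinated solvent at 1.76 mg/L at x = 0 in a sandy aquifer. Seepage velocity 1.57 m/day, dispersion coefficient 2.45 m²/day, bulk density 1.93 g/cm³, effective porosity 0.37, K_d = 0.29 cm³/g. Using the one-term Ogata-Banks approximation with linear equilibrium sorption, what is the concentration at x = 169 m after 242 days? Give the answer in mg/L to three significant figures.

0.363 mg/L

Retardation factor R = 1 + ρ_b·K_d/n = 1 + 1.93 × 0.29/0.37 = 2.513.
Sorption retards both mechanisms: v_R = v/R = 0.6248 m/day, D_R = D/R = 0.9749 m²/day.
v_R·t = 0.6248 × 242 = 151.2016 m; 2√(D_R t) = 30.72 m; argument = (169 − 151.2016)/30.72 = 0.5794.
C = C₀ × ½·erfc(0.5794) = 1.76 × 0.2063 = 0.363 mg/L.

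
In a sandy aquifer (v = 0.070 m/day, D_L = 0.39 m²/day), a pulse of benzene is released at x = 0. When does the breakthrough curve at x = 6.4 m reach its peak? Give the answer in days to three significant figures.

For the 1D instantaneous-source solution, setting ∂C/∂t = 0 at fixed x gives v²t² + 2Dt − x² = 0, so t = (√(D² + v²x²) − D)/v².
√(D² + v²x²) = √(0.39² + 0.070² × 6.4²) = 0.5940; v² = 0.0049.
t = (0.5940 − 0.39)/0.0049 = 41.6 days (vs. the pure-advection estimate x/v = 91.4 d).

41.6 days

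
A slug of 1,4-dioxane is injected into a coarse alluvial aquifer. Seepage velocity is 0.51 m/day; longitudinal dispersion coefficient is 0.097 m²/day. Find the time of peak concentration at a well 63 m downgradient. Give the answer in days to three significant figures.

123 days

For the 1D instantaneous-source solution, setting ∂C/∂t = 0 at fixed x gives v²t² + 2Dt − x² = 0, so t = (√(D² + v²x²) − D)/v².
√(D² + v²x²) = √(0.097² + 0.51² × 63²) = 32.13; v² = 0.2601.
t = (32.13 − 0.097)/0.2601 = 123 days (vs. the pure-advection estimate x/v = 124 d).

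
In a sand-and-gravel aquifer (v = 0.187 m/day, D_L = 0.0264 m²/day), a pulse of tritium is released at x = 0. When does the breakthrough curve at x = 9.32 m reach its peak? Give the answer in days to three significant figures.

49.1 days

For the 1D instantaneous-source solution, setting ∂C/∂t = 0 at fixed x gives v²t² + 2Dt − x² = 0, so t = (√(D² + v²x²) − D)/v².
√(D² + v²x²) = √(0.0264² + 0.187² × 9.32²) = 1.743; v² = 0.034969.
t = (1.743 − 0.0264)/0.034969 = 49.1 days (vs. the pure-advection estimate x/v = 49.8 d).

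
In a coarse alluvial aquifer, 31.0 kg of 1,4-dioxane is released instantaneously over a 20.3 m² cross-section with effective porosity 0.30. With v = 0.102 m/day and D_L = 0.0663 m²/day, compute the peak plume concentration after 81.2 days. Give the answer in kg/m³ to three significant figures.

The peak of an instantaneous 1D plume sits at x = vt; there the Gaussian factor is 1 and C_max = M/(n_e·A·√(4πDt)), where n_e·A is the pore area the mass is dissolved in.
√(4πDt) = √(4π × 0.0663 × 81.2) = 8.225 m, so C_max = 31.0/(0.30 × 20.3 × 8.225) = 0.619 kg/m³.

0.619 kg/m³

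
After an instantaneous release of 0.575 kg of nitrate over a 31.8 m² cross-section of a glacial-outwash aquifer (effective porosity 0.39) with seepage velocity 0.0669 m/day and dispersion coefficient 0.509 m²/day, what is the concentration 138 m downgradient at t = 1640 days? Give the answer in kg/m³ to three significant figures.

For an instantaneous plane source, C(x,t) = M/(n_e·A·√(4πDt)) · exp(−(x−vt)²/(4Dt)), with n_e·A the pore (flow) area.
Plume center vt = 0.0669 × 1640 = 109.716 m, so the well at 138 m is 28.284 m downgradient of the peak.
√(4πDt) = 102.4 m, giving peak height M/(n_e·A·√(4πDt)) = 0.575/(0.39 × 31.8 × 102.4) = 0.0004528 kg/m³.
(x−vt)²/(4Dt) = (28.284)²/(4 × 0.509 × 1640) = 0.2396; exp(−0.2396) = 0.7869.
C = 0.0004528 × 0.7869 = 0.000356 kg/m³.

0.000356 kg/m³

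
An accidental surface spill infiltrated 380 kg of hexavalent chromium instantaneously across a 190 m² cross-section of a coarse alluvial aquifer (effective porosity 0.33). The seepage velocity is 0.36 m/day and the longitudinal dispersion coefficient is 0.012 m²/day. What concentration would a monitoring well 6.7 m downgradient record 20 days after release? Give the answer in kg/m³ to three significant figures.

For an instantaneous plane source, C(x,t) = M/(n_e·A·√(4πDt)) · exp(−(x−vt)²/(4Dt)), with n_e·A the pore (flow) area.
Plume center vt = 0.36 × 20 = 7.2 m, so the well at 6.7 m is 0.5 m upgradient of the peak.
√(4πDt) = 1.737 m, giving peak height M/(n_e·A·√(4πDt)) = 380/(0.33 × 190 × 1.737) = 3.489 kg/m³.
(x−vt)²/(4Dt) = (-0.5)²/(4 × 0.012 × 20) = 0.2604; exp(−0.2604) = 0.7707.
C = 3.489 × 0.7707 = 2.69 kg/m³.

2.69 kg/m³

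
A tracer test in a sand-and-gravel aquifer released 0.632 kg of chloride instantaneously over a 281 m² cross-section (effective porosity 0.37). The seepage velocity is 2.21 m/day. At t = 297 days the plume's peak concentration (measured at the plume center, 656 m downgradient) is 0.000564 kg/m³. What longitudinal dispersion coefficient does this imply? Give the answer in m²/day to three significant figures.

At the plume center C_max = M/(n_e·A·√(4πDt)), so D = M²/(4πt·(n_e·A·C_max)²).
n_e·A·C_max = 0.37 × 281 × 0.000564 = 0.05864 kg/m.
D = 0.632²/(4π × 297 × 0.05864²) = 0.0311 m²/day.

0.0311 m²/day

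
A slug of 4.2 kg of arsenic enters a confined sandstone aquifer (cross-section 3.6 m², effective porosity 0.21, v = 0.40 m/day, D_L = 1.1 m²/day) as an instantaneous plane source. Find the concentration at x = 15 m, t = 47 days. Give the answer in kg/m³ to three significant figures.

For an instantaneous plane source, C(x,t) = M/(n_e·A·√(4πDt)) · exp(−(x−vt)²/(4Dt)), with n_e·A the pore (flow) area.
Plume center vt = 0.40 × 47 = 18.8 m, so the well at 15 m is 3.8 m upgradient of the peak.
√(4πDt) = 25.49 m, giving peak height M/(n_e·A·√(4πDt)) = 4.2/(0.21 × 3.6 × 25.49) = 0.2180 kg/m³.
(x−vt)²/(4Dt) = (-3.8)²/(4 × 1.1 × 47) = 0.06983; exp(−0.06983) = 0.9326.
C = 0.2180 × 0.9326 = 0.203 kg/m³.

0.203 kg/m³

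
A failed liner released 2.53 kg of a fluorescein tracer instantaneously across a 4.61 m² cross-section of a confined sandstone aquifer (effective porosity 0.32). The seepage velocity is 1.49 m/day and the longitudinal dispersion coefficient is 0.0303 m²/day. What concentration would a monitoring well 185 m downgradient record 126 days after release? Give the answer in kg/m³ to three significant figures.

For an instantaneous plane source, C(x,t) = M/(n_e·A·√(4πDt)) · exp(−(x−vt)²/(4Dt)), with n_e·A the pore (flow) area.
Plume center vt = 1.49 × 126 = 187.74 m, so the well at 185 m is 2.74 m upgradient of the peak.
√(4πDt) = 6.926 m, giving peak height M/(n_e·A·√(4πDt)) = 2.53/(0.32 × 4.61 × 6.926) = 0.2476 kg/m³.
(x−vt)²/(4Dt) = (-2.74)²/(4 × 0.0303 × 126) = 0.4916; exp(−0.4916) = 0.6116.
C = 0.2476 × 0.6116 = 0.151 kg/m³.

0.151 kg/m³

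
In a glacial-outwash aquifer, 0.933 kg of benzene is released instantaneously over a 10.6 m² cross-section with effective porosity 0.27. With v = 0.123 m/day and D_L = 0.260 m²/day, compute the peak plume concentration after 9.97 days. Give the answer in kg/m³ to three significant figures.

The peak of an instantaneous 1D plume sits at x = vt; there the Gaussian factor is 1 and C_max = M/(n_e·A·√(4πDt)), where n_e·A is the pore area the mass is dissolved in.
√(4πDt) = √(4π × 0.260 × 9.97) = 5.707 m, so C_max = 0.933/(0.27 × 10.6 × 5.707) = 0.0571 kg/m³.

0.0571 kg/m³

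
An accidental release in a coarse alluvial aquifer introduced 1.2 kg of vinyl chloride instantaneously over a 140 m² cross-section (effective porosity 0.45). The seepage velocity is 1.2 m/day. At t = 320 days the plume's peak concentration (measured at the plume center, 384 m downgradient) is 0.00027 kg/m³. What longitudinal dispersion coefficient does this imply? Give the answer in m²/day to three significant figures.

1.24 m²/day

At the plume center C_max = M/(n_e·A·√(4πDt)), so D = M²/(4πt·(n_e·A·C_max)²).
n_e·A·C_max = 0.45 × 140 × 0.00027 = 0.01701 kg/m.
D = 1.2²/(4π × 320 × 0.01701²) = 1.24 m²/day.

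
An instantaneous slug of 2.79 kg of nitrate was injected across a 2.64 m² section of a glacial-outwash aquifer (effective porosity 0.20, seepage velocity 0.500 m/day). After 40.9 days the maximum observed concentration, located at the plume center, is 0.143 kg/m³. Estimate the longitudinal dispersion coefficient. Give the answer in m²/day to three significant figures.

At the plume center C_max = M/(n_e·A·√(4πDt)), so D = M²/(4πt·(n_e·A·C_max)²).
n_e·A·C_max = 0.20 × 2.64 × 0.143 = 0.07550 kg/m.
D = 2.79²/(4π × 40.9 × 0.07550²) = 2.66 m²/day.

2.66 m²/day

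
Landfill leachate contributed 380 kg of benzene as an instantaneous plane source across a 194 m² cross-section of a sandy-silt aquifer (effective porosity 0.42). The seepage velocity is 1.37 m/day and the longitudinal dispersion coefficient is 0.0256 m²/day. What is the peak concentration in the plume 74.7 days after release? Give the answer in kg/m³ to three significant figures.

0.951 kg/m³

The peak of an instantaneous 1D plume sits at x = vt; there the Gaussian factor is 1 and C_max = M/(n_e·A·√(4πDt)), where n_e·A is the pore area the mass is dissolved in.
√(4πDt) = √(4π × 0.0256 × 74.7) = 4.902 m, so C_max = 380/(0.42 × 194 × 4.902) = 0.951 kg/m³.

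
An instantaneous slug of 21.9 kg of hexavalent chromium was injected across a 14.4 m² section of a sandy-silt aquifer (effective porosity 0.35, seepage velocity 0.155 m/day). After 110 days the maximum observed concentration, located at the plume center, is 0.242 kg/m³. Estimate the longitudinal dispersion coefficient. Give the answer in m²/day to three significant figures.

At the plume center C_max = M/(n_e·A·√(4πDt)), so D = M²/(4πt·(n_e·A·C_max)²).
n_e·A·C_max = 0.35 × 14.4 × 0.242 = 1.220 kg/m.
D = 21.9²/(4π × 110 × 1.220²) = 0.233 m²/day.

0.233 m²/day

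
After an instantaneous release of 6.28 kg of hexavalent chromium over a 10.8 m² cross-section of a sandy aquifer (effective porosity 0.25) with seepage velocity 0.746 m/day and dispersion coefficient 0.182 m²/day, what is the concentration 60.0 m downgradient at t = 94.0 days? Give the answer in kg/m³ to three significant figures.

For an instantaneous plane source, C(x,t) = M/(n_e·A·√(4πDt)) · exp(−(x−vt)²/(4Dt)), with n_e·A the pore (flow) area.
Plume center vt = 0.746 × 94.0 = 70.124 m, so the well at 60.0 m is 10.124 m upgradient of the peak.
√(4πDt) = 14.66 m, giving peak height M/(n_e·A·√(4πDt)) = 6.28/(0.25 × 10.8 × 14.66) = 0.1587 kg/m³.
(x−vt)²/(4Dt) = (-10.124)²/(4 × 0.182 × 94.0) = 1.498; exp(−1.498) = 0.2236.
C = 0.1587 × 0.2236 = 0.0355 kg/m³.

0.0355 kg/m³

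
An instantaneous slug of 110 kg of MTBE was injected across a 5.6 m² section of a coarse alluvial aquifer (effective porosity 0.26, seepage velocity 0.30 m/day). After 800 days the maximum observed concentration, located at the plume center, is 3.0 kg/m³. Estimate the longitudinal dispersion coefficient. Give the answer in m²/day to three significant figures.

0.0631 m²/day

At the plume center C_max = M/(n_e·A·√(4πDt)), so D = M²/(4πt·(n_e·A·C_max)²).
n_e·A·C_max = 0.26 × 5.6 × 3.0 = 4.368 kg/m.
D = 110²/(4π × 800 × 4.368²) = 0.0631 m²/day.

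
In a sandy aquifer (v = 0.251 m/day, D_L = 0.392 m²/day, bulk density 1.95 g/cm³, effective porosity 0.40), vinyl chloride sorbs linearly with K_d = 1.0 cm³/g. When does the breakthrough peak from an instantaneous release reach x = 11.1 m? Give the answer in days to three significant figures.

226 days

Retardation factor R = 1 + ρ_b·K_d/n = 1 + 1.95 × 1.0/0.40 = 5.875.
Sorption retards both mechanisms: v_R = v/R = 0.04272 m/day, D_R = D/R = 0.06672 m²/day.
Peak time from v_R²t² + 2D_R t − x² = 0: t = (√(D_R² + v_R²x²) − D_R)/v_R².
√(D_R² + v_R²x²) = √(0.06672² + 0.04272² × 11.1²) = 0.4789; v_R² = 0.001825.
t = (0.4789 − 0.06672)/0.001825 = 226 days.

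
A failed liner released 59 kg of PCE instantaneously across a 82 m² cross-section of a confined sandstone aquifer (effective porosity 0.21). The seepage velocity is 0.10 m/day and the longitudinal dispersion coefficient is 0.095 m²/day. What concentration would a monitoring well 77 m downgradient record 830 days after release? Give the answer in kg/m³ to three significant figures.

For an instantaneous plane source, C(x,t) = M/(n_e·A·√(4πDt)) · exp(−(x−vt)²/(4Dt)), with n_e·A the pore (flow) area.
Plume center vt = 0.10 × 830 = 83 m, so the well at 77 m is 6 m upgradient of the peak.
√(4πDt) = 31.48 m, giving peak height M/(n_e·A·√(4πDt)) = 59/(0.21 × 82 × 31.48) = 0.1088 kg/m³.
(x−vt)²/(4Dt) = (-6)²/(4 × 0.095 × 830) = 0.1141; exp(−0.1141) = 0.8922.
C = 0.1088 × 0.8922 = 0.0971 kg/m³.

0.0971 kg/m³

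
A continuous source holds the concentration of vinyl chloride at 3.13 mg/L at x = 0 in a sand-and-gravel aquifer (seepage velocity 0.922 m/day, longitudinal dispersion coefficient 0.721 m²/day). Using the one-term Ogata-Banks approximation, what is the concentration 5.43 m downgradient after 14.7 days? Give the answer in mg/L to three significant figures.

3.01 mg/L

For a continuous step input, C/C₀ ≈ ½·erfc((x−vt)/(2√(Dt))).
vt = 0.922 × 14.7 = 13.5534 m and 2√(Dt) = 2√(0.721 × 14.7) = 6.511 m.
Argument (x−vt)/(2√(Dt)) = (5.43 − 13.5534)/6.511 = -1.248; ½·erfc(-1.248) = 0.9612.
C = 3.13 × 0.9612 = 3.01 mg/L.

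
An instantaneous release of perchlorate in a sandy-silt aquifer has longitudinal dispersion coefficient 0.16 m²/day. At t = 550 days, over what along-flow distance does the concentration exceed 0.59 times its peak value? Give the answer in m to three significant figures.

27.3 m

The plume is Gaussian with σ = √(2Dt) = √(2 × 0.16 × 550) = 13.27 m.
C/C_peak = exp(−Δx²/(2σ²)) = 0.59 ⇒ Δx = σ·√(−2 ln 0.59) = 13.27 × 1.027 = 13.63 m.
Width = 2Δx = 27.3 m.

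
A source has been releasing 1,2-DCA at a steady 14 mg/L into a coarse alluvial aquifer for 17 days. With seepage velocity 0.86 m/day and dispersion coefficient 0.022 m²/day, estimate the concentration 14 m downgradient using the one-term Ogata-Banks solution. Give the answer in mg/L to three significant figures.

For a continuous step input, C/C₀ ≈ ½·erfc((x−vt)/(2√(Dt))).
vt = 0.86 × 17 = 14.62 m and 2√(Dt) = 2√(0.022 × 17) = 1.223 m.
Argument (x−vt)/(2√(Dt)) = (14 − 14.62)/1.223 = -0.5070; ½·erfc(-0.5070) = 0.7633.
C = 14 × 0.7633 = 10.7 mg/L.

10.7 mg/L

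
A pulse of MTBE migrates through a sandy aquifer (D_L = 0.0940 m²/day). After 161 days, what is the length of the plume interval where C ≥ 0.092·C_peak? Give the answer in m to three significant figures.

24.0 m

The plume is Gaussian with σ = √(2Dt) = √(2 × 0.0940 × 161) = 5.502 m.
C/C_peak = exp(−Δx²/(2σ²)) = 0.092 ⇒ Δx = σ·√(−2 ln 0.092) = 5.502 × 2.184 = 12.02 m.
Width = 2Δx = 24.0 m.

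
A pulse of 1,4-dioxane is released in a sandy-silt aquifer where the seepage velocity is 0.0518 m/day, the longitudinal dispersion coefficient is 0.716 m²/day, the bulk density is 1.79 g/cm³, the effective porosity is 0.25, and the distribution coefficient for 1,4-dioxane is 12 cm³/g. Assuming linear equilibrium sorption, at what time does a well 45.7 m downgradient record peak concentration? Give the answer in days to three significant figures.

Retardation factor R = 1 + ρ_b·K_d/n = 1 + 1.79 × 12/0.25 = 86.92.
Sorption retards both mechanisms: v_R = v/R = 0.0005960 m/day, D_R = D/R = 0.008237 m²/day.
Peak time from v_R²t² + 2D_R t − x² = 0: t = (√(D_R² + v_R²x²) − D_R)/v_R².
√(D_R² + v_R²x²) = √(0.008237² + 0.0005960² × 45.7²) = 0.02846; v_R² = 3.552e-07.
t = (0.02846 − 0.008237)/3.552e-07 = 56900 days.

56900 days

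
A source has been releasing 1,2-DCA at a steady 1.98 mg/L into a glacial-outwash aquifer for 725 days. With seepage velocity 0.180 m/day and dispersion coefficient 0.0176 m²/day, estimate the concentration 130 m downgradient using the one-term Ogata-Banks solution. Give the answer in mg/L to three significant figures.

1.07 mg/L

For a continuous step input, C/C₀ ≈ ½·erfc((x−vt)/(2√(Dt))).
vt = 0.180 × 725 = 130.5 m and 2√(Dt) = 2√(0.0176 × 725) = 7.144 m.
Argument (x−vt)/(2√(Dt)) = (130 − 130.5)/7.144 = -0.06999; ½·erfc(-0.06999) = 0.5394.
C = 1.98 × 0.5394 = 1.07 mg/L.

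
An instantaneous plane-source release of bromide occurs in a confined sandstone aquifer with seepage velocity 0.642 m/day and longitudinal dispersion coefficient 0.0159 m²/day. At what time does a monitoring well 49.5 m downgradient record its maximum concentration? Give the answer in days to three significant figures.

For the 1D instantaneous-source solution, setting ∂C/∂t = 0 at fixed x gives v²t² + 2Dt − x² = 0, so t = (√(D² + v²x²) − D)/v².
√(D² + v²x²) = √(0.0159² + 0.642² × 49.5²) = 31.78; v² = 0.412164.
t = (31.78 − 0.0159)/0.412164 = 77.1 days (vs. the pure-advection estimate x/v = 77.1 d).

77.1 days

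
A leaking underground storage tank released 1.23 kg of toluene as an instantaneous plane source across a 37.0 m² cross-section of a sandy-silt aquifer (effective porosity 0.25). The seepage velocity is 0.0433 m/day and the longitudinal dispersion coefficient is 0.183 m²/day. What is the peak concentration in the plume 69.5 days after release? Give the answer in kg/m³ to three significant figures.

The peak of an instantaneous 1D plume sits at x = vt; there the Gaussian factor is 1 and C_max = M/(n_e·A·√(4πDt)), where n_e·A is the pore area the mass is dissolved in.
√(4πDt) = √(4π × 0.183 × 69.5) = 12.64 m, so C_max = 1.23/(0.25 × 37.0 × 12.64) = 0.0105 kg/m³.

0.0105 kg/m³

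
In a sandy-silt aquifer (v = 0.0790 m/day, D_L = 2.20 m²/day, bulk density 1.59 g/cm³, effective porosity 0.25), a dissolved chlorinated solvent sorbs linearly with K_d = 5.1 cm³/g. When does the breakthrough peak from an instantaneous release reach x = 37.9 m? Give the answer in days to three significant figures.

Retardation factor R = 1 + ρ_b·K_d/n = 1 + 1.59 × 5.1/0.25 = 33.44.
Sorption retards both mechanisms: v_R = v/R = 0.002362 m/day, D_R = D/R = 0.06579 m²/day.
Peak time from v_R²t² + 2D_R t − x² = 0: t = (√(D_R² + v_R²x²) − D_R)/v_R².
√(D_R² + v_R²x²) = √(0.06579² + 0.002362² × 37.9²) = 0.1111; v_R² = 5.579e-06.
t = (0.1111 − 0.06579)/5.579e-06 = 8120 days.

8120 days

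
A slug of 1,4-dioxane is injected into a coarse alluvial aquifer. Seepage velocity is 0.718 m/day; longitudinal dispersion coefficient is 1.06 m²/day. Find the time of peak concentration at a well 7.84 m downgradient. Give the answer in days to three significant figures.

For the 1D instantaneous-source solution, setting ∂C/∂t = 0 at fixed x gives v²t² + 2Dt − x² = 0, so t = (√(D² + v²x²) − D)/v².
√(D² + v²x²) = √(1.06² + 0.718² × 7.84²) = 5.728; v² = 0.515524.
t = (5.728 − 1.06)/0.515524 = 9.05 days (vs. the pure-advection estimate x/v = 10.9 d).

9.05 days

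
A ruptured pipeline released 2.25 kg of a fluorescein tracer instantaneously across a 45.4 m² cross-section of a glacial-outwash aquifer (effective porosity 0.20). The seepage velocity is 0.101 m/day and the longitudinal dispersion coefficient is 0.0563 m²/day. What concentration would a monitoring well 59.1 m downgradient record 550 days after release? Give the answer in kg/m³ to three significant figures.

0.0113 kg/m³

For an instantaneous plane source, C(x,t) = M/(n_e·A·√(4πDt)) · exp(−(x−vt)²/(4Dt)), with n_e·A the pore (flow) area.
Plume center vt = 0.101 × 550 = 55.55 m, so the well at 59.1 m is 3.55 m downgradient of the peak.
√(4πDt) = 19.73 m, giving peak height M/(n_e·A·√(4πDt)) = 2.25/(0.20 × 45.4 × 19.73) = 0.01256 kg/m³.
(x−vt)²/(4Dt) = (3.55)²/(4 × 0.0563 × 550) = 0.1017; exp(−0.1017) = 0.9033.
C = 0.01256 × 0.9033 = 0.0113 kg/m³.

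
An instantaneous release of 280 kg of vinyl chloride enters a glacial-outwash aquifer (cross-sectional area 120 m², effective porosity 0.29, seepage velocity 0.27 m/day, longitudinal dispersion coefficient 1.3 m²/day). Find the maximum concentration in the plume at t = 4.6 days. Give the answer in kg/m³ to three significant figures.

0.928 kg/m³

The peak of an instantaneous 1D plume sits at x = vt; there the Gaussian factor is 1 and C_max = M/(n_e·A·√(4πDt)), where n_e·A is the pore area the mass is dissolved in.
√(4πDt) = √(4π × 1.3 × 4.6) = 8.669 m, so C_max = 280/(0.29 × 120 × 8.669) = 0.928 kg/m³.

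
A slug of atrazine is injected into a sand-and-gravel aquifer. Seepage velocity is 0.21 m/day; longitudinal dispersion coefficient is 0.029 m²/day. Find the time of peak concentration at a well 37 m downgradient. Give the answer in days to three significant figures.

For the 1D instantaneous-source solution, setting ∂C/∂t = 0 at fixed x gives v²t² + 2Dt − x² = 0, so t = (√(D² + v²x²) − D)/v².
√(D² + v²x²) = √(0.029² + 0.21² × 37²) = 7.770; v² = 0.0441.
t = (7.770 − 0.029)/0.0441 = 176 days (vs. the pure-advection estimate x/v = 176 d).

176 days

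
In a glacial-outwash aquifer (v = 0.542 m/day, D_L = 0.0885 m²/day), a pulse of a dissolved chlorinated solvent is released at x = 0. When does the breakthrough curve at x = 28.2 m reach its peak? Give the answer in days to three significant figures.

For the 1D instantaneous-source solution, setting ∂C/∂t = 0 at fixed x gives v²t² + 2Dt − x² = 0, so t = (√(D² + v²x²) − D)/v².
√(D² + v²x²) = √(0.0885² + 0.542² × 28.2²) = 15.28; v² = 0.293764.
t = (15.28 − 0.0885)/0.293764 = 51.7 days (vs. the pure-advection estimate x/v = 52.0 d).

51.7 days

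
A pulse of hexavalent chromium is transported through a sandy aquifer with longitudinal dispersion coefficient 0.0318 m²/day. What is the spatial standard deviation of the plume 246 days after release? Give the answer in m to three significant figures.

3.96 m

Dispersive spreading gives a Gaussian with σ² = 2Dt; advection only shifts the center.
σ = √(2 × 0.0318 × 246) = 3.96 m.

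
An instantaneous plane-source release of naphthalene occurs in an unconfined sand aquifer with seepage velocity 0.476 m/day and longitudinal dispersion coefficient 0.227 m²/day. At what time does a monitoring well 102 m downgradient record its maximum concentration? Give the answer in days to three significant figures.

For the 1D instantaneous-source solution, setting ∂C/∂t = 0 at fixed x gives v²t² + 2Dt − x² = 0, so t = (√(D² + v²x²) − D)/v².
√(D² + v²x²) = √(0.227² + 0.476² × 102²) = 48.55; v² = 0.226576.
t = (48.55 − 0.227)/0.226576 = 213 days (vs. the pure-advection estimate x/v = 214 d).

213 days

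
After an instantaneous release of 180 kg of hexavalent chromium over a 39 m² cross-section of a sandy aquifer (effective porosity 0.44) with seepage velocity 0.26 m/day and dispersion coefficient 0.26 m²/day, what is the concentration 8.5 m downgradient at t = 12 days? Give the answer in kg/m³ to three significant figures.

For an instantaneous plane source, C(x,t) = M/(n_e·A·√(4πDt)) · exp(−(x−vt)²/(4Dt)), with n_e·A the pore (flow) area.
Plume center vt = 0.26 × 12 = 3.12 m, so the well at 8.5 m is 5.38 m downgradient of the peak.
√(4πDt) = 6.262 m, giving peak height M/(n_e·A·√(4πDt)) = 180/(0.44 × 39 × 6.262) = 1.675 kg/m³.
(x−vt)²/(4Dt) = (5.38)²/(4 × 0.26 × 12) = 2.319; exp(−2.319) = 0.09837.
C = 1.675 × 0.09837 = 0.165 kg/m³.

0.165 kg/m³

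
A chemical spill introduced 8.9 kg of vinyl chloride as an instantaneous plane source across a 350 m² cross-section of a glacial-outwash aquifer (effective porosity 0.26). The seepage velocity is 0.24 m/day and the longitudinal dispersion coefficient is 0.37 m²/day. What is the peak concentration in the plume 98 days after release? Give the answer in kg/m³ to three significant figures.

The peak of an instantaneous 1D plume sits at x = vt; there the Gaussian factor is 1 and C_max = M/(n_e·A·√(4πDt)), where n_e·A is the pore area the mass is dissolved in.
√(4πDt) = √(4π × 0.37 × 98) = 21.35 m, so C_max = 8.9/(0.26 × 350 × 21.35) = 0.00458 kg/m³.

0.00458 kg/m³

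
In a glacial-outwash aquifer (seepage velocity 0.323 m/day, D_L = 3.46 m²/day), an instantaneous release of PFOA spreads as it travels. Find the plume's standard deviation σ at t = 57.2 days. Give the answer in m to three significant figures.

Dispersive spreading gives a Gaussian with σ² = 2Dt; advection only shifts the center.
σ = √(2 × 3.46 × 57.2) = 19.9 m.

19.9 m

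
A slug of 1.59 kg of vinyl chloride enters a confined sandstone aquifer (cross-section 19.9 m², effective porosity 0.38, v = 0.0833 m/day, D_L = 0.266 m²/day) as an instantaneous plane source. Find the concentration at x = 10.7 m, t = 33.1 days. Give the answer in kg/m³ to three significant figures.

For an instantaneous plane source, C(x,t) = M/(n_e·A·√(4πDt)) · exp(−(x−vt)²/(4Dt)), with n_e·A the pore (flow) area.
Plume center vt = 0.0833 × 33.1 = 2.75723 m, so the well at 10.7 m is 7.94277 m downgradient of the peak.
√(4πDt) = 10.52 m, giving peak height M/(n_e·A·√(4πDt)) = 1.59/(0.38 × 19.9 × 10.52) = 0.01999 kg/m³.
(x−vt)²/(4Dt) = (7.94277)²/(4 × 0.266 × 33.1) = 1.791; exp(−1.791) = 0.1668.
C = 0.01999 × 0.1668 = 0.00333 kg/m³.

0.00333 kg/m³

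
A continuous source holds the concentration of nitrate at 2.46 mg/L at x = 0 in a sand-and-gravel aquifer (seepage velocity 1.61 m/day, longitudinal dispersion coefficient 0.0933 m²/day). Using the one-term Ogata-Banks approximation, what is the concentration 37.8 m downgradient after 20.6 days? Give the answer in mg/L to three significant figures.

0.0223 mg/L

For a continuous step input, C/C₀ ≈ ½·erfc((x−vt)/(2√(Dt))).
vt = 1.61 × 20.6 = 33.166 m and 2√(Dt) = 2√(0.0933 × 20.6) = 2.773 m.
Argument (x−vt)/(2√(Dt)) = (37.8 − 33.166)/2.773 = 1.671; ½·erfc(1.671) = 0.009060.
C = 2.46 × 0.009060 = 0.0223 mg/L.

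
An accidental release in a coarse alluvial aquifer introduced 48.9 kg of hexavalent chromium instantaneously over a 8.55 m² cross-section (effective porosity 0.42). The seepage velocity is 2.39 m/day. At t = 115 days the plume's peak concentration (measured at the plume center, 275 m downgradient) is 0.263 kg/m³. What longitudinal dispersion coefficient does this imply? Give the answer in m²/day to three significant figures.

At the plume center C_max = M/(n_e·A·√(4πDt)), so D = M²/(4πt·(n_e·A·C_max)²).
n_e·A·C_max = 0.42 × 8.55 × 0.263 = 0.9444 kg/m.
D = 48.9²/(4π × 115 × 0.9444²) = 1.86 m²/day.

1.86 m²/day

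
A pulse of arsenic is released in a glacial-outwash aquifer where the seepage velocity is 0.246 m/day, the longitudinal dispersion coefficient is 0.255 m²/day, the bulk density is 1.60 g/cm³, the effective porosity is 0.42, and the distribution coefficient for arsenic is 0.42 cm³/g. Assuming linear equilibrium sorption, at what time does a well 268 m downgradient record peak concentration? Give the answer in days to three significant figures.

2820 days

Retardation factor R = 1 + ρ_b·K_d/n = 1 + 1.60 × 0.42/0.42 = 2.600.
Sorption retards both mechanisms: v_R = v/R = 0.09462 m/day, D_R = D/R = 0.09808 m²/day.
Peak time from v_R²t² + 2D_R t − x² = 0: t = (√(D_R² + v_R²x²) − D_R)/v_R².
√(D_R² + v_R²x²) = √(0.09808² + 0.09462² × 268²) = 25.36; v_R² = 0.008953.
t = (25.36 − 0.09808)/0.008953 = 2820 days.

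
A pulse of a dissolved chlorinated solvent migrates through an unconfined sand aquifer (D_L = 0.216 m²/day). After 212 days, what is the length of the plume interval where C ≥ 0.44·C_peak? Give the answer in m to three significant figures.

24.5 m

The plume is Gaussian with σ = √(2Dt) = √(2 × 0.216 × 212) = 9.570 m.
C/C_peak = exp(−Δx²/(2σ²)) = 0.44 ⇒ Δx = σ·√(−2 ln 0.44) = 9.570 × 1.281 = 12.26 m.
Width = 2Δx = 24.5 m.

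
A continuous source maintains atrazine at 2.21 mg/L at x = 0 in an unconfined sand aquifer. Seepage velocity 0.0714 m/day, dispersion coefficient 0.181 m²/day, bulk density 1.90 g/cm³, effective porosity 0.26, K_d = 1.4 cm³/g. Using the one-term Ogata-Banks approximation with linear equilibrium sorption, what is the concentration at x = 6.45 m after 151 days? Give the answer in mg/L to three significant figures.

0.0142 mg/L

Retardation factor R = 1 + ρ_b·K_d/n = 1 + 1.90 × 1.4/0.26 = 11.23.
Sorption retards both mechanisms: v_R = v/R = 0.006358 m/day, D_R = D/R = 0.01612 m²/day.
v_R·t = 0.006358 × 151 = 0.960058 m; 2√(D_R t) = 3.120 m; argument = (6.45 − 0.960058)/3.120 = 1.760.
C = C₀ × ½·erfc(1.760) = 2.21 × 0.006405 = 0.0142 mg/L.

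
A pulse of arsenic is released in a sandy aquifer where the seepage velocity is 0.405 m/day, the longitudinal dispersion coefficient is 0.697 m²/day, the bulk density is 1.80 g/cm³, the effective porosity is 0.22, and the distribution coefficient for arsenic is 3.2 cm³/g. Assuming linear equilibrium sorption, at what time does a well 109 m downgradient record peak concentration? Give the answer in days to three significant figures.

Retardation factor R = 1 + ρ_b·K_d/n = 1 + 1.80 × 3.2/0.22 = 27.18.
Sorption retards both mechanisms: v_R = v/R = 0.01490 m/day, D_R = D/R = 0.02564 m²/day.
Peak time from v_R²t² + 2D_R t − x² = 0: t = (√(D_R² + v_R²x²) − D_R)/v_R².
√(D_R² + v_R²x²) = √(0.02564² + 0.01490² × 109²) = 1.624; v_R² = 0.0002220.
t = (1.624 − 0.02564)/0.0002220 = 7200 days.

7200 days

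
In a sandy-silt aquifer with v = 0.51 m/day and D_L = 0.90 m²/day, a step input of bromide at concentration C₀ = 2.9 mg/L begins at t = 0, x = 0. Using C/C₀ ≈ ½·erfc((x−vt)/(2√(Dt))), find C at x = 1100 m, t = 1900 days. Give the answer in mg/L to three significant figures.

For a continuous step input, C/C₀ ≈ ½·erfc((x−vt)/(2√(Dt))).
vt = 0.51 × 1900 = 969 m and 2√(Dt) = 2√(0.90 × 1900) = 82.70 m.
Argument (x−vt)/(2√(Dt)) = (1100 − 969)/82.70 = 1.584; ½·erfc(1.584) = 0.01254.
C = 2.9 × 0.01254 = 0.0364 mg/L.

0.0364 mg/L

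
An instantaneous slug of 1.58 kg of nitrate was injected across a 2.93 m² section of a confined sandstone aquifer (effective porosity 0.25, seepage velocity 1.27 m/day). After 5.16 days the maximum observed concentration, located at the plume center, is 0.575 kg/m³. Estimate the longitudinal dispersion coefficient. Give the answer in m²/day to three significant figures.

0.217 m²/day

At the plume center C_max = M/(n_e·A·√(4πDt)), so D = M²/(4πt·(n_e·A·C_max)²).
n_e·A·C_max = 0.25 × 2.93 × 0.575 = 0.4212 kg/m.
D = 1.58²/(4π × 5.16 × 0.4212²) = 0.217 m²/day.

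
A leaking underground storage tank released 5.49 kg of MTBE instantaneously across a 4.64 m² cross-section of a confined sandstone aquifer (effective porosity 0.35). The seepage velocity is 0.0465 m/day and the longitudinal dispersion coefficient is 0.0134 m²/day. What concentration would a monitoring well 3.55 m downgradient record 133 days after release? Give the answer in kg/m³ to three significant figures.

0.270 kg/m³

For an instantaneous plane source, C(x,t) = M/(n_e·A·√(4πDt)) · exp(−(x−vt)²/(4Dt)), with n_e·A the pore (flow) area.
Plume center vt = 0.0465 × 133 = 6.1845 m, so the well at 3.55 m is 2.6345 m upgradient of the peak.
√(4πDt) = 4.732 m, giving peak height M/(n_e·A·√(4πDt)) = 5.49/(0.35 × 4.64 × 4.732) = 0.7144 kg/m³.
(x−vt)²/(4Dt) = (-2.6345)²/(4 × 0.0134 × 133) = 0.9736; exp(−0.9736) = 0.3777.
C = 0.7144 × 0.3777 = 0.270 kg/m³.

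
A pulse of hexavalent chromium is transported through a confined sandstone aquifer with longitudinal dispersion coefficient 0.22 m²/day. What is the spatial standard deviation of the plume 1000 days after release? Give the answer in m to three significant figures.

21.0 m

Dispersive spreading gives a Gaussian with σ² = 2Dt; advection only shifts the center.
σ = √(2 × 0.22 × 1000) = 21.0 m.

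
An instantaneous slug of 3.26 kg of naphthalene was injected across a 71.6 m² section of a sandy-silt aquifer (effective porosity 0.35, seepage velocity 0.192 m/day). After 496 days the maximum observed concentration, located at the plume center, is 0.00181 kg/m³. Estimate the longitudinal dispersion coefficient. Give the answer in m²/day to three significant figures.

0.829 m²/day

At the plume center C_max = M/(n_e·A·√(4πDt)), so D = M²/(4πt·(n_e·A·C_max)²).
n_e·A·C_max = 0.35 × 71.6 × 0.00181 = 0.04536 kg/m.
D = 3.26²/(4π × 496 × 0.04536²) = 0.829 m²/day.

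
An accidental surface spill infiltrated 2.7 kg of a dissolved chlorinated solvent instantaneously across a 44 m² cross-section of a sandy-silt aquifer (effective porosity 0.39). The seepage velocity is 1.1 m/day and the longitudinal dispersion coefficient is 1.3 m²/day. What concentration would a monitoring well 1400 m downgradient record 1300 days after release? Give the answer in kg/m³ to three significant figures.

For an instantaneous plane source, C(x,t) = M/(n_e·A·√(4πDt)) · exp(−(x−vt)²/(4Dt)), with n_e·A the pore (flow) area.
Plume center vt = 1.1 × 1300 = 1430 m, so the well at 1400 m is 30 m upgradient of the peak.
√(4πDt) = 145.7 m, giving peak height M/(n_e·A·√(4πDt)) = 2.7/(0.39 × 44 × 145.7) = 0.001080 kg/m³.
(x−vt)²/(4Dt) = (-30)²/(4 × 1.3 × 1300) = 0.1331; exp(−0.1331) = 0.8754.
C = 0.001080 × 0.8754 = 0.000945 kg/m³.

0.000945 kg/m³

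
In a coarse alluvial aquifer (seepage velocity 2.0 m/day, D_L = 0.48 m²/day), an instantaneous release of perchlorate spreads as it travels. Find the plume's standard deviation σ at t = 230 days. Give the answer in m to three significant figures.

Dispersive spreading gives a Gaussian with σ² = 2Dt; advection only shifts the center.
σ = √(2 × 0.48 × 230) = 14.9 m.

14.9 m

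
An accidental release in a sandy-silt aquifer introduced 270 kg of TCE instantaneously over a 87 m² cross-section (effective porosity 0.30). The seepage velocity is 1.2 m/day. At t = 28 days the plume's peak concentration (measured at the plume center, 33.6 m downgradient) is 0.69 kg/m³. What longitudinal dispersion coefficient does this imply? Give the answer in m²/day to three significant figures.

At the plume center C_max = M/(n_e·A·√(4πDt)), so D = M²/(4πt·(n_e·A·C_max)²).
n_e·A·C_max = 0.30 × 87 × 0.69 = 18.01 kg/m.
D = 270²/(4π × 28 × 18.01²) = 0.639 m²/day.

0.639 m²/day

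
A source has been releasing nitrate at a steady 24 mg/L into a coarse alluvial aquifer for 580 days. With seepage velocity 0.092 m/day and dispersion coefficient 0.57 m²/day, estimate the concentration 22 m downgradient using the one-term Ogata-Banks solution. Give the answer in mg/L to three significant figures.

For a continuous step input, C/C₀ ≈ ½·erfc((x−vt)/(2√(Dt))).
vt = 0.092 × 580 = 53.36 m and 2√(Dt) = 2√(0.57 × 580) = 36.36 m.
Argument (x−vt)/(2√(Dt)) = (22 − 53.36)/36.36 = -0.8625; ½·erfc(-0.8625) = 0.8887.
C = 24 × 0.8887 = 21.3 mg/L.

21.3 mg/L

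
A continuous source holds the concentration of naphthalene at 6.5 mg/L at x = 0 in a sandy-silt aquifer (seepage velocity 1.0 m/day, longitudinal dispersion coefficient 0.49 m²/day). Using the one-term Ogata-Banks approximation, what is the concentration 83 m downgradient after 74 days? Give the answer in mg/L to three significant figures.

0.944 mg/L

For a continuous step input, C/C₀ ≈ ½·erfc((x−vt)/(2√(Dt))).
vt = 1.0 × 74 = 74 m and 2√(Dt) = 2√(0.49 × 74) = 12.04 m.
Argument (x−vt)/(2√(Dt)) = (83 − 74)/12.04 = 0.7475; ½·erfc(0.7475) = 0.1452.
C = 6.5 × 0.1452 = 0.944 mg/L.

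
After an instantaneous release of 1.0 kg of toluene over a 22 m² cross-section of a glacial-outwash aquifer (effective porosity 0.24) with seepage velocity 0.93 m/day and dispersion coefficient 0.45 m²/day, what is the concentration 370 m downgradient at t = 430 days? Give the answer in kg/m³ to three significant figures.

0.00121 kg/m³

For an instantaneous plane source, C(x,t) = M/(n_e·A·√(4πDt)) · exp(−(x−vt)²/(4Dt)), with n_e·A the pore (flow) area.
Plume center vt = 0.93 × 430 = 399.9 m, so the well at 370 m is 29.9 m upgradient of the peak.
√(4πDt) = 49.31 m, giving peak height M/(n_e·A·√(4πDt)) = 1.0/(0.24 × 22 × 49.31) = 0.003841 kg/m³.
(x−vt)²/(4Dt) = (-29.9)²/(4 × 0.45 × 430) = 1.155; exp(−1.155) = 0.3151.
C = 0.003841 × 0.3151 = 0.00121 kg/m³.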